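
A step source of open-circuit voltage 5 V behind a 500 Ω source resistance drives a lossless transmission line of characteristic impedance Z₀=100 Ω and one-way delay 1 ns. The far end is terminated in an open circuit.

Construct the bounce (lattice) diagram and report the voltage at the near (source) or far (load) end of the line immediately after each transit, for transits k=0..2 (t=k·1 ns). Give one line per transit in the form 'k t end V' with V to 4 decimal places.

Γ_L=1.000000, Γ_S=0.666667; launch V₁=5·100/600=0.833333
k=0 src: V=0.8333
k=1 load: inc=0.833333, refl=0.833333·1.000000=0.8333; V=0.000000+0.833333+0.833333=1.6667
k=2 src: inc=0.833333, refl=0.833333·0.666667=0.5556; V=0.833333+0.833333+0.555556=2.2222

0 0 source 0.8333
1 1 load 1.6667
2 2 source 2.2222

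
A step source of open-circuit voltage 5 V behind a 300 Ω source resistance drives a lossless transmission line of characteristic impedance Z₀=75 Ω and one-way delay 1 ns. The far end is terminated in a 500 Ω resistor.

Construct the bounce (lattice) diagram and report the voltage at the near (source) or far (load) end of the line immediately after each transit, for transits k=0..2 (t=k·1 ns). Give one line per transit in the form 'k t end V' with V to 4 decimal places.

Γ_L=0.739130, Γ_S=0.600000; launch V₁=5·75/375=1.000000
k=0 src: V=1.0000
k=1 load: inc=1.000000, refl=1.000000·0.739130=0.7391; V=0.000000+1.000000+0.739130=1.7391
k=2 src: inc=0.739130, refl=0.739130·0.600000=0.4435; V=1.000000+0.739130+0.443478=2.1826

0 0 source 1.0000
1 1 load 1.7391
2 2 source 2.1826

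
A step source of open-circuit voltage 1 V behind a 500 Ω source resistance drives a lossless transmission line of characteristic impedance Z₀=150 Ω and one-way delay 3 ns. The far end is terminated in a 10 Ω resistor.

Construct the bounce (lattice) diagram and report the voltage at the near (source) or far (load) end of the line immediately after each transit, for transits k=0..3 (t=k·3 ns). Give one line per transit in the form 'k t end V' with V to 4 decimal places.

Γ_L=-0.875000, Γ_S=0.538462; launch V₁=1·150/650=0.230769
k=0 src: V=0.2308
k=1 load: inc=0.230769, refl=0.230769·-0.875000=-0.2019; V=0.000000+0.230769+-0.201923=0.0288
k=2 src: inc=-0.201923, refl=-0.201923·0.538462=-0.1087; V=0.230769+-0.201923+-0.108728=-0.0799
k=3 load: inc=-0.108728, refl=-0.108728·-0.875000=0.0951; V=0.028846+-0.108728+0.095137=0.0153

0 0 source 0.2308
1 3 load 0.0288
2 6 source -0.0799
3 9 load 0.0153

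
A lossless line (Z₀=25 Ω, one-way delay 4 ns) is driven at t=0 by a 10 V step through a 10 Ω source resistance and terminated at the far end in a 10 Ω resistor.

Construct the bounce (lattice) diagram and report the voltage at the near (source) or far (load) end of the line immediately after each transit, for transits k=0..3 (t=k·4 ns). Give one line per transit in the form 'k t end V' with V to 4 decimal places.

0 0 source 7.1429
1 4 load 4.0816
2 8 source 5.3936
3 12 load 4.8313

Γ_L=-0.428571, Γ_S=-0.428571; launch V₁=10·25/35=7.142857
k=0 src: V=7.1429
k=1 load: inc=7.142857, refl=7.142857·-0.428571=-3.0612; V=0.000000+7.142857+-3.061224=4.0816
k=2 src: inc=-3.061224, refl=-3.061224·-0.428571=1.3120; V=7.142857+-3.061224+1.311953=5.3936
k=3 load: inc=1.311953, refl=1.311953·-0.428571=-0.5623; V=4.081633+1.311953+-0.562266=4.8313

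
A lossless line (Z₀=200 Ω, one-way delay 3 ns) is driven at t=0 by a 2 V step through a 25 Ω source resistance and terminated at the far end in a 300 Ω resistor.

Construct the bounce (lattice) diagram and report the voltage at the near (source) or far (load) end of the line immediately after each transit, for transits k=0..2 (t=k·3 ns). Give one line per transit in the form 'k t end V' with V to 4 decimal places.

Γ_L=0.200000, Γ_S=-0.777778; launch V₁=2·200/225=1.777778
k=0 src: V=1.7778
k=1 load: inc=1.777778, refl=1.777778·0.200000=0.3556; V=0.000000+1.777778+0.355556=2.1333
k=2 src: inc=0.355556, refl=0.355556·-0.777778=-0.2765; V=1.777778+0.355556+-0.276543=1.8568

0 0 source 1.7778
1 3 load 2.1333
2 6 source 1.8568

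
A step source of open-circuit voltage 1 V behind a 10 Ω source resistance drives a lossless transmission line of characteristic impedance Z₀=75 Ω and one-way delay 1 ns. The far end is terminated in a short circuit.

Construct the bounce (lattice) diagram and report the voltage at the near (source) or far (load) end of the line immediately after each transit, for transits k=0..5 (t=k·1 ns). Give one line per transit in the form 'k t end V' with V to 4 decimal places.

0 0 source 0.8824
1 1 load 0.0000
2 2 source 0.6747
3 3 load 0.0000
4 4 source 0.5160
5 5 load 0.0000

Γ_L=-1.000000, Γ_S=-0.764706; launch V₁=1·75/85=0.882353
k=0 src: V=0.8824
k=1 load: inc=0.882353, refl=0.882353·-1.000000=-0.8824; V=0.000000+0.882353+-0.882353=0.0000
k=2 src: inc=-0.882353, refl=-0.882353·-0.764706=0.6747; V=0.882353+-0.882353+0.674740=0.6747
k=3 load: inc=0.674740, refl=0.674740·-1.000000=-0.6747; V=0.000000+0.674740+-0.674740=0.0000
k=4 src: inc=-0.674740, refl=-0.674740·-0.764706=0.5160; V=0.674740+-0.674740+0.515978=0.5160
k=5 load: inc=0.515978, refl=0.515978·-1.000000=-0.5160; V=0.000000+0.515978+-0.515978=0.0000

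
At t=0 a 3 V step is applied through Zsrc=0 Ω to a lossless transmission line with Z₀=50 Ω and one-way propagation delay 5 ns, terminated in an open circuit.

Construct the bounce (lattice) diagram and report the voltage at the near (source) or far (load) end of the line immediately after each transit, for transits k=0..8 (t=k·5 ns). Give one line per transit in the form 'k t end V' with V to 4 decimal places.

0 0 source 3.0000
1 5 load 6.0000
2 10 source 3.0000
3 15 load 0.0000
4 20 source 3.0000
5 25 load 6.0000
6 30 source 3.0000
7 35 load 0.0000
8 40 source 3.0000

Γ_L=1.000000, Γ_S=-1.000000; launch V₁=3·50/50=3.000000
k=0 src: V=3.0000
k=1 load: inc=3.000000, refl=3.000000·1.000000=3.0000; V=0.000000+3.000000+3.000000=6.0000
k=2 src: inc=3.000000, refl=3.000000·-1.000000=-3.0000; V=3.000000+3.000000+-3.000000=3.0000
k=3 load: inc=-3.000000, refl=-3.000000·1.000000=-3.0000; V=6.000000+-3.000000+-3.000000=0.0000
k=4 src: inc=-3.000000, refl=-3.000000·-1.000000=3.0000; V=3.000000+-3.000000+3.000000=3.0000
k=5 load: inc=3.000000, refl=3.000000·1.000000=3.0000; V=0.000000+3.000000+3.000000=6.0000
k=6 src: inc=3.000000, refl=3.000000·-1.000000=-3.0000; V=3.000000+3.000000+-3.000000=3.0000
k=7 load: inc=-3.000000, refl=-3.000000·1.000000=-3.0000; V=6.000000+-3.000000+-3.000000=0.0000
k=8 src: inc=-3.000000, refl=-3.000000·-1.000000=3.0000; V=3.000000+-3.000000+3.000000=3.0000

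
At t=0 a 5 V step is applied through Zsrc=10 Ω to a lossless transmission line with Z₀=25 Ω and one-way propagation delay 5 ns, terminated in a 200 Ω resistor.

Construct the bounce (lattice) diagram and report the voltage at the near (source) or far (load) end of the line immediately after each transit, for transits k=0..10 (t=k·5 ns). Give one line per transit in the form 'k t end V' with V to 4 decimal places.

0 0 source 3.5714
1 5 load 6.3492
2 10 source 5.1587
3 15 load 4.2328
4 20 source 4.6296
5 25 load 4.9383
6 30 source 4.8060
7 35 load 4.7031
8 40 source 4.7472
9 45 load 4.7815
10 50 source 4.7668

Γ_L=0.777778, Γ_S=-0.428571; launch V₁=5·25/35=3.571429
k=0 src: V=3.5714
k=1 load: inc=3.571429, refl=3.571429·0.777778=2.7778; V=0.000000+3.571429+2.777778=6.3492
k=2 src: inc=2.777778, refl=2.777778·-0.428571=-1.1905; V=3.571429+2.777778+-1.190476=5.1587
k=3 load: inc=-1.190476, refl=-1.190476·0.777778=-0.9259; V=6.349206+-1.190476+-0.925926=4.2328
k=4 src: inc=-0.925926, refl=-0.925926·-0.428571=0.3968; V=5.158730+-0.925926+0.396825=4.6296
k=5 load: inc=0.396825, refl=0.396825·0.777778=0.3086; V=4.232804+0.396825+0.308642=4.9383
k=6 src: inc=0.308642, refl=0.308642·-0.428571=-0.1323; V=4.629630+0.308642+-0.132275=4.8060
k=7 load: inc=-0.132275, refl=-0.132275·0.777778=-0.1029; V=4.938272+-0.132275+-0.102881=4.7031
k=8 src: inc=-0.102881, refl=-0.102881·-0.428571=0.0441; V=4.805996+-0.102881+0.044092=4.7472
k=9 load: inc=0.044092, refl=0.044092·0.777778=0.0343; V=4.703116+0.044092+0.034294=4.7815
k=10 src: inc=0.034294, refl=0.034294·-0.428571=-0.0147; V=4.747208+0.034294+-0.014697=4.7668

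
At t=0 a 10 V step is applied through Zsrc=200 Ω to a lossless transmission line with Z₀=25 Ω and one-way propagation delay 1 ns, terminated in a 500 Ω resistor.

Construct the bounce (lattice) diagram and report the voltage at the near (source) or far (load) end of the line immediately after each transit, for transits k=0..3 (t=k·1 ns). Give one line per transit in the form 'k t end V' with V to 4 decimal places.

Γ_L=0.904762, Γ_S=0.777778; launch V₁=10·25/225=1.111111
k=0 src: V=1.1111
k=1 load: inc=1.111111, refl=1.111111·0.904762=1.0053; V=0.000000+1.111111+1.005291=2.1164
k=2 src: inc=1.005291, refl=1.005291·0.777778=0.7819; V=1.111111+1.005291+0.781893=2.8983
k=3 load: inc=0.781893, refl=0.781893·0.904762=0.7074; V=2.116402+0.781893+0.707427=3.6057

0 0 source 1.1111
1 1 load 2.1164
2 2 source 2.8983
3 3 load 3.6057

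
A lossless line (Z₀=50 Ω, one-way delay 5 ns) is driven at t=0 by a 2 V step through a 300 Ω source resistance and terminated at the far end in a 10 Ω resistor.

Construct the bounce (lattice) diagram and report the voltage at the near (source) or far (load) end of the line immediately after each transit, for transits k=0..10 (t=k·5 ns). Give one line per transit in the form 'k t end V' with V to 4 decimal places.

Γ_L=-0.666667, Γ_S=0.714286; launch V₁=2·50/350=0.285714
k=0 src: V=0.2857
k=1 load: inc=0.285714, refl=0.285714·-0.666667=-0.1905; V=0.000000+0.285714+-0.190476=0.0952
k=2 src: inc=-0.190476, refl=-0.190476·0.714286=-0.1361; V=0.285714+-0.190476+-0.136054=-0.0408
k=3 load: inc=-0.136054, refl=-0.136054·-0.666667=0.0907; V=0.095238+-0.136054+0.090703=0.0499
k=4 src: inc=0.090703, refl=0.090703·0.714286=0.0648; V=-0.040816+0.090703+0.064788=0.1147
k=5 load: inc=0.064788, refl=0.064788·-0.666667=-0.0432; V=0.049887+0.064788+-0.043192=0.0715
k=6 src: inc=-0.043192, refl=-0.043192·0.714286=-0.0309; V=0.114674+-0.043192+-0.030851=0.0406
k=7 load: inc=-0.030851, refl=-0.030851·-0.666667=0.0206; V=0.071483+-0.030851+0.020568=0.0612
k=8 src: inc=0.020568, refl=0.020568·0.714286=0.0147; V=0.040631+0.020568+0.014691=0.0759
k=9 load: inc=0.014691, refl=0.014691·-0.666667=-0.0098; V=0.061199+0.014691+-0.009794=0.0661
k=10 src: inc=-0.009794, refl=-0.009794·0.714286=-0.0070; V=0.075890+-0.009794+-0.006996=0.0591

0 0 source 0.2857
1 5 load 0.0952
2 10 source -0.0408
3 15 load 0.0499
4 20 source 0.1147
5 25 load 0.0715
6 30 source 0.0406
7 35 load 0.0612
8 40 source 0.0759
9 45 load 0.0661
10 50 source 0.0591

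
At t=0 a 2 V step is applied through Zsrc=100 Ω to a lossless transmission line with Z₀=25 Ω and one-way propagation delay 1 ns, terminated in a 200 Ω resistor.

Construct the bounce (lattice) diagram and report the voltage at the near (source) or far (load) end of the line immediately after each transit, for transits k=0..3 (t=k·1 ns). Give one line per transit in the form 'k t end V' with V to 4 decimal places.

Γ_L=0.777778, Γ_S=0.600000; launch V₁=2·25/125=0.400000
k=0 src: V=0.4000
k=1 load: inc=0.400000, refl=0.400000·0.777778=0.3111; V=0.000000+0.400000+0.311111=0.7111
k=2 src: inc=0.311111, refl=0.311111·0.600000=0.1867; V=0.400000+0.311111+0.186667=0.8978
k=3 load: inc=0.186667, refl=0.186667·0.777778=0.1452; V=0.711111+0.186667+0.145185=1.0430

0 0 source 0.4000
1 1 load 0.7111
2 2 source 0.8978
3 3 load 1.0430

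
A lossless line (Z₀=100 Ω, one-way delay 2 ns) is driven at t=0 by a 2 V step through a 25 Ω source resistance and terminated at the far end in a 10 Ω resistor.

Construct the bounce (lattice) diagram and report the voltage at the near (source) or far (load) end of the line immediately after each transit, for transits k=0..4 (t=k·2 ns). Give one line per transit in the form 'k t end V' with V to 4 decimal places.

Γ_L=-0.818182, Γ_S=-0.600000; launch V₁=2·100/125=1.600000
k=0 src: V=1.6000
k=1 load: inc=1.600000, refl=1.600000·-0.818182=-1.3091; V=0.000000+1.600000+-1.309091=0.2909
k=2 src: inc=-1.309091, refl=-1.309091·-0.600000=0.7855; V=1.600000+-1.309091+0.785455=1.0764
k=3 load: inc=0.785455, refl=0.785455·-0.818182=-0.6426; V=0.290909+0.785455+-0.642645=0.4337
k=4 src: inc=-0.642645, refl=-0.642645·-0.600000=0.3856; V=1.076364+-0.642645+0.385587=0.8193

0 0 source 1.6000
1 2 load 0.2909
2 4 source 1.0764
3 6 load 0.4337
4 8 source 0.8193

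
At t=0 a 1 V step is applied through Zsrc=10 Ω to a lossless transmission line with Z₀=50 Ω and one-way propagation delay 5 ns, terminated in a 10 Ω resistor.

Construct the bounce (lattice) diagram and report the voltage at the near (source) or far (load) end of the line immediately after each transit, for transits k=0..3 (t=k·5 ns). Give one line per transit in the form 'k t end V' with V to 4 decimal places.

0 0 source 0.8333
1 5 load 0.2778
2 10 source 0.6481
3 15 load 0.4012

Γ_L=-0.666667, Γ_S=-0.666667; launch V₁=1·50/60=0.833333
k=0 src: V=0.8333
k=1 load: inc=0.833333, refl=0.833333·-0.666667=-0.5556; V=0.000000+0.833333+-0.555556=0.2778
k=2 src: inc=-0.555556, refl=-0.555556·-0.666667=0.3704; V=0.833333+-0.555556+0.370370=0.6481
k=3 load: inc=0.370370, refl=0.370370·-0.666667=-0.2469; V=0.277778+0.370370+-0.246914=0.4012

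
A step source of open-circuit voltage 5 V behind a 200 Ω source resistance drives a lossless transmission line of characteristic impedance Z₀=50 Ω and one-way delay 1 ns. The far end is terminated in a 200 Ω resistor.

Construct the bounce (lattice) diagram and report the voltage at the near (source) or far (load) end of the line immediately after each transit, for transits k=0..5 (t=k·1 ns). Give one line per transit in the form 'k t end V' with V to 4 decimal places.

Γ_L=0.600000, Γ_S=0.600000; launch V₁=5·50/250=1.000000
k=0 src: V=1.0000
k=1 load: inc=1.000000, refl=1.000000·0.600000=0.6000; V=0.000000+1.000000+0.600000=1.6000
k=2 src: inc=0.600000, refl=0.600000·0.600000=0.3600; V=1.000000+0.600000+0.360000=1.9600
k=3 load: inc=0.360000, refl=0.360000·0.600000=0.2160; V=1.600000+0.360000+0.216000=2.1760
k=4 src: inc=0.216000, refl=0.216000·0.600000=0.1296; V=1.960000+0.216000+0.129600=2.3056
k=5 load: inc=0.129600, refl=0.129600·0.600000=0.0778; V=2.176000+0.129600+0.077760=2.3834

0 0 source 1.0000
1 1 load 1.6000
2 2 source 1.9600
3 3 load 2.1760
4 4 source 2.3056
5 5 load 2.3834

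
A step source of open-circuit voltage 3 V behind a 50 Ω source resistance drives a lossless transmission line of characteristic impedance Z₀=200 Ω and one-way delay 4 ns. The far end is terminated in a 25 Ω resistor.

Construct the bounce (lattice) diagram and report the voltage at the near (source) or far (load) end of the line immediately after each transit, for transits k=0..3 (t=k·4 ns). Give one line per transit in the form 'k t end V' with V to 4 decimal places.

0 0 source 2.4000
1 4 load 0.5333
2 8 source 1.6533
3 12 load 0.7822

Γ_L=-0.777778, Γ_S=-0.600000; launch V₁=3·200/250=2.400000
k=0 src: V=2.4000
k=1 load: inc=2.400000, refl=2.400000·-0.777778=-1.8667; V=0.000000+2.400000+-1.866667=0.5333
k=2 src: inc=-1.866667, refl=-1.866667·-0.600000=1.1200; V=2.400000+-1.866667+1.120000=1.6533
k=3 load: inc=1.120000, refl=1.120000·-0.777778=-0.8711; V=0.533333+1.120000+-0.871111=0.7822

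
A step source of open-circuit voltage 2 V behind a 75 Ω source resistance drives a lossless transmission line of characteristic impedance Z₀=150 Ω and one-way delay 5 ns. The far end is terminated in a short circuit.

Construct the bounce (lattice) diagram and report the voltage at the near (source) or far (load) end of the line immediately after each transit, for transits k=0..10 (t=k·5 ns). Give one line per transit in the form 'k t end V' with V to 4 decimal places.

0 0 source 1.3333
1 5 load 0.0000
2 10 source 0.4444
3 15 load 0.0000
4 20 source 0.1481
5 25 load 0.0000
6 30 source 0.0494
7 35 load 0.0000
8 40 source 0.0165
9 45 load 0.0000
10 50 source 0.0055

Γ_L=-1.000000, Γ_S=-0.333333; launch V₁=2·150/225=1.333333
k=0 src: V=1.3333
k=1 load: inc=1.333333, refl=1.333333·-1.000000=-1.3333; V=0.000000+1.333333+-1.333333=0.0000
k=2 src: inc=-1.333333, refl=-1.333333·-0.333333=0.4444; V=1.333333+-1.333333+0.444444=0.4444
k=3 load: inc=0.444444, refl=0.444444·-1.000000=-0.4444; V=0.000000+0.444444+-0.444444=0.0000
k=4 src: inc=-0.444444, refl=-0.444444·-0.333333=0.1481; V=0.444444+-0.444444+0.148148=0.1481
k=5 load: inc=0.148148, refl=0.148148·-1.000000=-0.1481; V=0.000000+0.148148+-0.148148=0.0000
k=6 src: inc=-0.148148, refl=-0.148148·-0.333333=0.0494; V=0.148148+-0.148148+0.049383=0.0494
k=7 load: inc=0.049383, refl=0.049383·-1.000000=-0.0494; V=0.000000+0.049383+-0.049383=0.0000
k=8 src: inc=-0.049383, refl=-0.049383·-0.333333=0.0165; V=0.049383+-0.049383+0.016461=0.0165
k=9 load: inc=0.016461, refl=0.016461·-1.000000=-0.0165; V=0.000000+0.016461+-0.016461=0.0000
k=10 src: inc=-0.016461, refl=-0.016461·-0.333333=0.0055; V=0.016461+-0.016461+0.005487=0.0055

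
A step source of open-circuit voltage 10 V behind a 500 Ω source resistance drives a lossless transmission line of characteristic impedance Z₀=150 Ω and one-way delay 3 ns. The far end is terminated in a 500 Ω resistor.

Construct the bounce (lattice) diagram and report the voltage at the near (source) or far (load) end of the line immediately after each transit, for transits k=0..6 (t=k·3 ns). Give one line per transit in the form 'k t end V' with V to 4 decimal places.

0 0 source 2.3077
1 3 load 3.5503
2 6 source 4.2194
3 9 load 4.5797
4 12 source 4.7737
5 15 load 4.8781
6 18 source 4.9344

Γ_L=0.538462, Γ_S=0.538462; launch V₁=10·150/650=2.307692
k=0 src: V=2.3077
k=1 load: inc=2.307692, refl=2.307692·0.538462=1.2426; V=0.000000+2.307692+1.242604=3.5503
k=2 src: inc=1.242604, refl=1.242604·0.538462=0.6691; V=2.307692+1.242604+0.669094=4.2194
k=3 load: inc=0.669094, refl=0.669094·0.538462=0.3603; V=3.550296+0.669094+0.360282=4.5797
k=4 src: inc=0.360282, refl=0.360282·0.538462=0.1940; V=4.219390+0.360282+0.193998=4.7737
k=5 load: inc=0.193998, refl=0.193998·0.538462=0.1045; V=4.579672+0.193998+0.104460=4.8781
k=6 src: inc=0.104460, refl=0.104460·0.538462=0.0562; V=4.773669+0.104460+0.056248=4.9344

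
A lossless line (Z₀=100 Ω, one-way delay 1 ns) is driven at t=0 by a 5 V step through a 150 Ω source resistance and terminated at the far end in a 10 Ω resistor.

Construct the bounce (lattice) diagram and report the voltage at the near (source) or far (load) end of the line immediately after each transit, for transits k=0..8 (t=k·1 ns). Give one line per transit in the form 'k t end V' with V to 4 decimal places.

Γ_L=-0.818182, Γ_S=0.200000; launch V₁=5·100/250=2.000000
k=0 src: V=2.0000
k=1 load: inc=2.000000, refl=2.000000·-0.818182=-1.6364; V=0.000000+2.000000+-1.636364=0.3636
k=2 src: inc=-1.636364, refl=-1.636364·0.200000=-0.3273; V=2.000000+-1.636364+-0.327273=0.0364
k=3 load: inc=-0.327273, refl=-0.327273·-0.818182=0.2678; V=0.363636+-0.327273+0.267769=0.3041
k=4 src: inc=0.267769, refl=0.267769·0.200000=0.0536; V=0.036364+0.267769+0.053554=0.3577
k=5 load: inc=0.053554, refl=0.053554·-0.818182=-0.0438; V=0.304132+0.053554+-0.043817=0.3139
k=6 src: inc=-0.043817, refl=-0.043817·0.200000=-0.0088; V=0.357686+-0.043817+-0.008763=0.3051
k=7 load: inc=-0.008763, refl=-0.008763·-0.818182=0.0072; V=0.313869+-0.008763+0.007170=0.3123
k=8 src: inc=0.007170, refl=0.007170·0.200000=0.0014; V=0.305106+0.007170+0.001434=0.3137

0 0 source 2.0000
1 1 load 0.3636
2 2 source 0.0364
3 3 load 0.3041
4 4 source 0.3577
5 5 load 0.3139
6 6 source 0.3051
7 7 load 0.3123
8 8 source 0.3137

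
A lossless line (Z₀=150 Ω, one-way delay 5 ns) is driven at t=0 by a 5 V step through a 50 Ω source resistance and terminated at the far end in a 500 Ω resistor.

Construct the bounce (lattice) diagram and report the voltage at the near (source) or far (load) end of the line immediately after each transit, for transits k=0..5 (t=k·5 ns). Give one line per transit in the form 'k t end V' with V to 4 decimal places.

0 0 source 3.7500
1 5 load 5.7692
2 10 source 4.7596
3 15 load 4.2160
4 20 source 4.4878
5 25 load 4.6342

Γ_L=0.538462, Γ_S=-0.500000; launch V₁=5·150/200=3.750000
k=0 src: V=3.7500
k=1 load: inc=3.750000, refl=3.750000·0.538462=2.0192; V=0.000000+3.750000+2.019231=5.7692
k=2 src: inc=2.019231, refl=2.019231·-0.500000=-1.0096; V=3.750000+2.019231+-1.009615=4.7596
k=3 load: inc=-1.009615, refl=-1.009615·0.538462=-0.5436; V=5.769231+-1.009615+-0.543639=4.2160
k=4 src: inc=-0.543639, refl=-0.543639·-0.500000=0.2718; V=4.759615+-0.543639+0.271820=4.4878
k=5 load: inc=0.271820, refl=0.271820·0.538462=0.1464; V=4.215976+0.271820+0.146364=4.6342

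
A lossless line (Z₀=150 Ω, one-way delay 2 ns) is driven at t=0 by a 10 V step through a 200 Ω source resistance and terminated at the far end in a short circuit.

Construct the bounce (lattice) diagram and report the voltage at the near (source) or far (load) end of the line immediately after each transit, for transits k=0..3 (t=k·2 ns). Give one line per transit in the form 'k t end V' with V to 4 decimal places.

0 0 source 4.2857
1 2 load 0.0000
2 4 source -0.6122
3 6 load 0.0000

Γ_L=-1.000000, Γ_S=0.142857; launch V₁=10·150/350=4.285714
k=0 src: V=4.2857
k=1 load: inc=4.285714, refl=4.285714·-1.000000=-4.2857; V=0.000000+4.285714+-4.285714=0.0000
k=2 src: inc=-4.285714, refl=-4.285714·0.142857=-0.6122; V=4.285714+-4.285714+-0.612245=-0.6122
k=3 load: inc=-0.612245, refl=-0.612245·-1.000000=0.6122; V=0.000000+-0.612245+0.612245=0.0000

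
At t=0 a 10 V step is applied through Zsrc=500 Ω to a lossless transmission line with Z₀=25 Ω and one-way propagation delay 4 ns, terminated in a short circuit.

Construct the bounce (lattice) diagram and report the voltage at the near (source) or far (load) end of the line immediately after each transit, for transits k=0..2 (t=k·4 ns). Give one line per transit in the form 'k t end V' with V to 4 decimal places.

0 0 source 0.4762
1 4 load 0.0000
2 8 source -0.4308

Γ_L=-1.000000, Γ_S=0.904762; launch V₁=10·25/525=0.476190
k=0 src: V=0.4762
k=1 load: inc=0.476190, refl=0.476190·-1.000000=-0.4762; V=0.000000+0.476190+-0.476190=0.0000
k=2 src: inc=-0.476190, refl=-0.476190·0.904762=-0.4308; V=0.476190+-0.476190+-0.430839=-0.4308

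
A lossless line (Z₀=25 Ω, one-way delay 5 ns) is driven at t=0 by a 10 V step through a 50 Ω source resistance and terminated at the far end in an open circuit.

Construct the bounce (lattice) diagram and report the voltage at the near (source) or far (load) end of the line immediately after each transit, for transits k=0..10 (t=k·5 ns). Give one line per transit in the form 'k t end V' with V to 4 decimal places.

0 0 source 3.3333
1 5 load 6.6667
2 10 source 7.7778
3 15 load 8.8889
4 20 source 9.2593
5 25 load 9.6296
6 30 source 9.7531
7 35 load 9.8765
8 40 source 9.9177
9 45 load 9.9588
10 50 source 9.9726

Γ_L=1.000000, Γ_S=0.333333; launch V₁=10·25/75=3.333333
k=0 src: V=3.3333
k=1 load: inc=3.333333, refl=3.333333·1.000000=3.3333; V=0.000000+3.333333+3.333333=6.6667
k=2 src: inc=3.333333, refl=3.333333·0.333333=1.1111; V=3.333333+3.333333+1.111111=7.7778
k=3 load: inc=1.111111, refl=1.111111·1.000000=1.1111; V=6.666667+1.111111+1.111111=8.8889
k=4 src: inc=1.111111, refl=1.111111·0.333333=0.3704; V=7.777778+1.111111+0.370370=9.2593
k=5 load: inc=0.370370, refl=0.370370·1.000000=0.3704; V=8.888889+0.370370+0.370370=9.6296
k=6 src: inc=0.370370, refl=0.370370·0.333333=0.1235; V=9.259259+0.370370+0.123457=9.7531
k=7 load: inc=0.123457, refl=0.123457·1.000000=0.1235; V=9.629630+0.123457+0.123457=9.8765
k=8 src: inc=0.123457, refl=0.123457·0.333333=0.0412; V=9.753086+0.123457+0.041152=9.9177
k=9 load: inc=0.041152, refl=0.041152·1.000000=0.0412; V=9.876543+0.041152+0.041152=9.9588
k=10 src: inc=0.041152, refl=0.041152·0.333333=0.0137; V=9.917695+0.041152+0.013717=9.9726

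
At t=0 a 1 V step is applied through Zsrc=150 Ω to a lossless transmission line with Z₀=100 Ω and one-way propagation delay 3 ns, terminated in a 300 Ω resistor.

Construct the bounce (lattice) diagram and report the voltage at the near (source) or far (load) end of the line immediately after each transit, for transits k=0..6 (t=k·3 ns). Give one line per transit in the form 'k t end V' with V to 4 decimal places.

Γ_L=0.500000, Γ_S=0.200000; launch V₁=1·100/250=0.400000
k=0 src: V=0.4000
k=1 load: inc=0.400000, refl=0.400000·0.500000=0.2000; V=0.000000+0.400000+0.200000=0.6000
k=2 src: inc=0.200000, refl=0.200000·0.200000=0.0400; V=0.400000+0.200000+0.040000=0.6400
k=3 load: inc=0.040000, refl=0.040000·0.500000=0.0200; V=0.600000+0.040000+0.020000=0.6600
k=4 src: inc=0.020000, refl=0.020000·0.200000=0.0040; V=0.640000+0.020000+0.004000=0.6640
k=5 load: inc=0.004000, refl=0.004000·0.500000=0.0020; V=0.660000+0.004000+0.002000=0.6660
k=6 src: inc=0.002000, refl=0.002000·0.200000=0.0004; V=0.664000+0.002000+0.000400=0.6664

0 0 source 0.4000
1 3 load 0.6000
2 6 source 0.6400
3 9 load 0.6600
4 12 source 0.6640
5 15 load 0.6660
6 18 source 0.6664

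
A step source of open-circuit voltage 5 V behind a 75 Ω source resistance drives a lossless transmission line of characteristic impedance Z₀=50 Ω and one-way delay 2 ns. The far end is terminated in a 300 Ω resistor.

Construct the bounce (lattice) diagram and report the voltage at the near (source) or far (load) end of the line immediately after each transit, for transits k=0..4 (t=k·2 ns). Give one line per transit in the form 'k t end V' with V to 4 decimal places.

0 0 source 2.0000
1 2 load 3.4286
2 4 source 3.7143
3 6 load 3.9184
4 8 source 3.9592

Γ_L=0.714286, Γ_S=0.200000; launch V₁=5·50/125=2.000000
k=0 src: V=2.0000
k=1 load: inc=2.000000, refl=2.000000·0.714286=1.4286; V=0.000000+2.000000+1.428571=3.4286
k=2 src: inc=1.428571, refl=1.428571·0.200000=0.2857; V=2.000000+1.428571+0.285714=3.7143
k=3 load: inc=0.285714, refl=0.285714·0.714286=0.2041; V=3.428571+0.285714+0.204082=3.9184
k=4 src: inc=0.204082, refl=0.204082·0.200000=0.0408; V=3.714286+0.204082+0.040816=3.9592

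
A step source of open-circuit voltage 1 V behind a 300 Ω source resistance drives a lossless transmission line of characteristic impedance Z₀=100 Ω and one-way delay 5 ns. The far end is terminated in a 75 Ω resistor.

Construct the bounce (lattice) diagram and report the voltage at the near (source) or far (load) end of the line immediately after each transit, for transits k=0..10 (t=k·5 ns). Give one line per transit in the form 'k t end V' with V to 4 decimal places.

0 0 source 0.2500
1 5 load 0.2143
2 10 source 0.1964
3 15 load 0.1990
4 20 source 0.2003
5 25 load 0.2001
6 30 source 0.2000
7 35 load 0.2000
8 40 source 0.2000
9 45 load 0.2000
10 50 source 0.2000

Γ_L=-0.142857, Γ_S=0.500000; launch V₁=1·100/400=0.250000
k=0 src: V=0.2500
k=1 load: inc=0.250000, refl=0.250000·-0.142857=-0.0357; V=0.000000+0.250000+-0.035714=0.2143
k=2 src: inc=-0.035714, refl=-0.035714·0.500000=-0.0179; V=0.250000+-0.035714+-0.017857=0.1964
k=3 load: inc=-0.017857, refl=-0.017857·-0.142857=0.0026; V=0.214286+-0.017857+0.002551=0.1990
k=4 src: inc=0.002551, refl=0.002551·0.500000=0.0013; V=0.196429+0.002551+0.001276=0.2003
k=5 load: inc=0.001276, refl=0.001276·-0.142857=-0.0002; V=0.198980+0.001276+-0.000182=0.2001
k=6 src: inc=-0.000182, refl=-0.000182·0.500000=-0.0001; V=0.200255+-0.000182+-0.000091=0.2000
k=7 load: inc=-0.000091, refl=-0.000091·-0.142857=0.0000; V=0.200073+-0.000091+0.000013=0.2000
k=8 src: inc=0.000013, refl=0.000013·0.500000=0.0000; V=0.199982+0.000013+0.000007=0.2000
k=9 load: inc=0.000007, refl=0.000007·-0.142857=-0.0000; V=0.199995+0.000007+-0.000001=0.2000
k=10 src: inc=-0.000001, refl=-0.000001·0.500000=-0.0000; V=0.200001+-0.000001+-0.000000=0.2000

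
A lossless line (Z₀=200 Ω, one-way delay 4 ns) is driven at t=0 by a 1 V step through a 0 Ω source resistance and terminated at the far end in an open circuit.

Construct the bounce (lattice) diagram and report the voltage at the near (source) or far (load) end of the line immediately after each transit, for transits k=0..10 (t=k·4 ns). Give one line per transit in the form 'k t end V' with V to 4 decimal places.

Γ_L=1.000000, Γ_S=-1.000000; launch V₁=1·200/200=1.000000
k=0 src: V=1.0000
k=1 load: inc=1.000000, refl=1.000000·1.000000=1.0000; V=0.000000+1.000000+1.000000=2.0000
k=2 src: inc=1.000000, refl=1.000000·-1.000000=-1.0000; V=1.000000+1.000000+-1.000000=1.0000
k=3 load: inc=-1.000000, refl=-1.000000·1.000000=-1.0000; V=2.000000+-1.000000+-1.000000=0.0000
k=4 src: inc=-1.000000, refl=-1.000000·-1.000000=1.0000; V=1.000000+-1.000000+1.000000=1.0000
k=5 load: inc=1.000000, refl=1.000000·1.000000=1.0000; V=0.000000+1.000000+1.000000=2.0000
k=6 src: inc=1.000000, refl=1.000000·-1.000000=-1.0000; V=1.000000+1.000000+-1.000000=1.0000
k=7 load: inc=-1.000000, refl=-1.000000·1.000000=-1.0000; V=2.000000+-1.000000+-1.000000=0.0000
k=8 src: inc=-1.000000, refl=-1.000000·-1.000000=1.0000; V=1.000000+-1.000000+1.000000=1.0000
k=9 load: inc=1.000000, refl=1.000000·1.000000=1.0000; V=0.000000+1.000000+1.000000=2.0000
k=10 src: inc=1.000000, refl=1.000000·-1.000000=-1.0000; V=1.000000+1.000000+-1.000000=1.0000

0 0 source 1.0000
1 4 load 2.0000
2 8 source 1.0000
3 12 load 0.0000
4 16 source 1.0000
5 20 load 2.0000
6 24 source 1.0000
7 28 load 0.0000
8 32 source 1.0000
9 36 load 2.0000
10 40 source 1.0000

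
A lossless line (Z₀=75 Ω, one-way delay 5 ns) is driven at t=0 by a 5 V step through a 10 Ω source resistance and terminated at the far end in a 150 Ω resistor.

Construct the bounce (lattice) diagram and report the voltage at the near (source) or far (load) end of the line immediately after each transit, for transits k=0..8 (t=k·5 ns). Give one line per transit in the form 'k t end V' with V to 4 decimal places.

Γ_L=0.333333, Γ_S=-0.764706; launch V₁=5·75/85=4.411765
k=0 src: V=4.4118
k=1 load: inc=4.411765, refl=4.411765·0.333333=1.4706; V=0.000000+4.411765+1.470588=5.8824
k=2 src: inc=1.470588, refl=1.470588·-0.764706=-1.1246; V=4.411765+1.470588+-1.124567=4.7578
k=3 load: inc=-1.124567, refl=-1.124567·0.333333=-0.3749; V=5.882353+-1.124567+-0.374856=4.3829
k=4 src: inc=-0.374856, refl=-0.374856·-0.764706=0.2867; V=4.757785+-0.374856+0.286654=4.6696
k=5 load: inc=0.286654, refl=0.286654·0.333333=0.0956; V=4.382930+0.286654+0.095551=4.7651
k=6 src: inc=0.095551, refl=0.095551·-0.764706=-0.0731; V=4.669584+0.095551+-0.073069=4.6921
k=7 load: inc=-0.073069, refl=-0.073069·0.333333=-0.0244; V=4.765136+-0.073069+-0.024356=4.6677
k=8 src: inc=-0.024356, refl=-0.024356·-0.764706=0.0186; V=4.692067+-0.024356+0.018625=4.6863

0 0 source 4.4118
1 5 load 5.8824
2 10 source 4.7578
3 15 load 4.3829
4 20 source 4.6696
5 25 load 4.7651
6 30 source 4.6921
7 35 load 4.6677
8 40 source 4.6863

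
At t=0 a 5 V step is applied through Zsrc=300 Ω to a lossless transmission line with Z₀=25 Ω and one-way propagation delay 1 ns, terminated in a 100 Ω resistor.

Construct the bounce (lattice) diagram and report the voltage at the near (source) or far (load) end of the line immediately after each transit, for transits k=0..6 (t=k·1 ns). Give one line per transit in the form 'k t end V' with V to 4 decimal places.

0 0 source 0.3846
1 1 load 0.6154
2 2 source 0.8107
3 3 load 0.9278
4 4 source 1.0269
5 5 load 1.0864
6 6 source 1.1368

Γ_L=0.600000, Γ_S=0.846154; launch V₁=5·25/325=0.384615
k=0 src: V=0.3846
k=1 load: inc=0.384615, refl=0.384615·0.600000=0.2308; V=0.000000+0.384615+0.230769=0.6154
k=2 src: inc=0.230769, refl=0.230769·0.846154=0.1953; V=0.384615+0.230769+0.195266=0.8107
k=3 load: inc=0.195266, refl=0.195266·0.600000=0.1172; V=0.615385+0.195266+0.117160=0.9278
k=4 src: inc=0.117160, refl=0.117160·0.846154=0.0991; V=0.810651+0.117160+0.099135=1.0269
k=5 load: inc=0.099135, refl=0.099135·0.600000=0.0595; V=0.927811+0.099135+0.059481=1.0864
k=6 src: inc=0.059481, refl=0.059481·0.846154=0.0503; V=1.026946+0.059481+0.050330=1.1368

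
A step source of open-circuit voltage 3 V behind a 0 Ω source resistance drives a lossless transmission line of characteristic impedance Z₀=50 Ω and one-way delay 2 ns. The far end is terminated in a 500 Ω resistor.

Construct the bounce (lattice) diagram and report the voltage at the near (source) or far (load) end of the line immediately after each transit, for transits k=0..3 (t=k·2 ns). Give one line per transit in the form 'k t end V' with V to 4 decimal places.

Γ_L=0.818182, Γ_S=-1.000000; launch V₁=3·50/50=3.000000
k=0 src: V=3.0000
k=1 load: inc=3.000000, refl=3.000000·0.818182=2.4545; V=0.000000+3.000000+2.454545=5.4545
k=2 src: inc=2.454545, refl=2.454545·-1.000000=-2.4545; V=3.000000+2.454545+-2.454545=3.0000
k=3 load: inc=-2.454545, refl=-2.454545·0.818182=-2.0083; V=5.454545+-2.454545+-2.008264=0.9917

0 0 source 3.0000
1 2 load 5.4545
2 4 source 3.0000
3 6 load 0.9917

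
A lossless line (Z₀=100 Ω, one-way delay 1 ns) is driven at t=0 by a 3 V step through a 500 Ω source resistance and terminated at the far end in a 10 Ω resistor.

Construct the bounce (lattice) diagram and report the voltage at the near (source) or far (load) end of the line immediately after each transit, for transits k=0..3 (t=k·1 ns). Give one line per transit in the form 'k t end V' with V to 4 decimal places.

Γ_L=-0.818182, Γ_S=0.666667; launch V₁=3·100/600=0.500000
k=0 src: V=0.5000
k=1 load: inc=0.500000, refl=0.500000·-0.818182=-0.4091; V=0.000000+0.500000+-0.409091=0.0909
k=2 src: inc=-0.409091, refl=-0.409091·0.666667=-0.2727; V=0.500000+-0.409091+-0.272727=-0.1818
k=3 load: inc=-0.272727, refl=-0.272727·-0.818182=0.2231; V=0.090909+-0.272727+0.223140=0.0413

0 0 source 0.5000
1 1 load 0.0909
2 2 source -0.1818
3 3 load 0.0413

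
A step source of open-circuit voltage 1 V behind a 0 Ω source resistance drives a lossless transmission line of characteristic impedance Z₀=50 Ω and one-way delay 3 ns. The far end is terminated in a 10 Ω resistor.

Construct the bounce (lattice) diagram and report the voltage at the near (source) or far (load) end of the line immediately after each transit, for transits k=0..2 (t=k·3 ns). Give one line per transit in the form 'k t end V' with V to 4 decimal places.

Γ_L=-0.666667, Γ_S=-1.000000; launch V₁=1·50/50=1.000000
k=0 src: V=1.0000
k=1 load: inc=1.000000, refl=1.000000·-0.666667=-0.6667; V=0.000000+1.000000+-0.666667=0.3333
k=2 src: inc=-0.666667, refl=-0.666667·-1.000000=0.6667; V=1.000000+-0.666667+0.666667=1.0000

0 0 source 1.0000
1 3 load 0.3333
2 6 source 1.0000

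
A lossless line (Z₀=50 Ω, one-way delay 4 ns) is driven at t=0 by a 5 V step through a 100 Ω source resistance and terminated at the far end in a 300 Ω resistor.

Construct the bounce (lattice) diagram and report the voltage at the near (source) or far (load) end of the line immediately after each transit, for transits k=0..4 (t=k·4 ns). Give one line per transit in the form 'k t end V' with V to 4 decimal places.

0 0 source 1.6667
1 4 load 2.8571
2 8 source 3.2540
3 12 load 3.5374
4 16 source 3.6319

Γ_L=0.714286, Γ_S=0.333333; launch V₁=5·50/150=1.666667
k=0 src: V=1.6667
k=1 load: inc=1.666667, refl=1.666667·0.714286=1.1905; V=0.000000+1.666667+1.190476=2.8571
k=2 src: inc=1.190476, refl=1.190476·0.333333=0.3968; V=1.666667+1.190476+0.396825=3.2540
k=3 load: inc=0.396825, refl=0.396825·0.714286=0.2834; V=2.857143+0.396825+0.283447=3.5374
k=4 src: inc=0.283447, refl=0.283447·0.333333=0.0945; V=3.253968+0.283447+0.094482=3.6319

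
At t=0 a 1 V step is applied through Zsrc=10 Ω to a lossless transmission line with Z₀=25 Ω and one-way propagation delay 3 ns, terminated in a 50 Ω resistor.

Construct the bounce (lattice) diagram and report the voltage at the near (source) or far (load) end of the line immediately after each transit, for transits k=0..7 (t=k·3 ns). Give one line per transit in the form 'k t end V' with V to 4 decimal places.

Γ_L=0.333333, Γ_S=-0.428571; launch V₁=1·25/35=0.714286
k=0 src: V=0.7143
k=1 load: inc=0.714286, refl=0.714286·0.333333=0.2381; V=0.000000+0.714286+0.238095=0.9524
k=2 src: inc=0.238095, refl=0.238095·-0.428571=-0.1020; V=0.714286+0.238095+-0.102041=0.8503
k=3 load: inc=-0.102041, refl=-0.102041·0.333333=-0.0340; V=0.952381+-0.102041+-0.034014=0.8163
k=4 src: inc=-0.034014, refl=-0.034014·-0.428571=0.0146; V=0.850340+-0.034014+0.014577=0.8309
k=5 load: inc=0.014577, refl=0.014577·0.333333=0.0049; V=0.816327+0.014577+0.004859=0.8358
k=6 src: inc=0.004859, refl=0.004859·-0.428571=-0.0021; V=0.830904+0.004859+-0.002082=0.8337
k=7 load: inc=-0.002082, refl=-0.002082·0.333333=-0.0007; V=0.835763+-0.002082+-0.000694=0.8330

0 0 source 0.7143
1 3 load 0.9524
2 6 source 0.8503
3 9 load 0.8163
4 12 source 0.8309
5 15 load 0.8358
6 18 source 0.8337
7 21 load 0.8330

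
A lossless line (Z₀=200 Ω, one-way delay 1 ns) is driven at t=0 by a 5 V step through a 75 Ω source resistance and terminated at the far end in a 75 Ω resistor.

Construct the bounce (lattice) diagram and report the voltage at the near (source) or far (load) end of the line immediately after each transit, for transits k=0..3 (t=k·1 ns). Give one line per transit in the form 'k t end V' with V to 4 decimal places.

0 0 source 3.6364
1 1 load 1.9835
2 2 source 2.7348
3 3 load 2.3933

Γ_L=-0.454545, Γ_S=-0.454545; launch V₁=5·200/275=3.636364
k=0 src: V=3.6364
k=1 load: inc=3.636364, refl=3.636364·-0.454545=-1.6529; V=0.000000+3.636364+-1.652893=1.9835
k=2 src: inc=-1.652893, refl=-1.652893·-0.454545=0.7513; V=3.636364+-1.652893+0.751315=2.7348
k=3 load: inc=0.751315, refl=0.751315·-0.454545=-0.3415; V=1.983471+0.751315+-0.341507=2.3933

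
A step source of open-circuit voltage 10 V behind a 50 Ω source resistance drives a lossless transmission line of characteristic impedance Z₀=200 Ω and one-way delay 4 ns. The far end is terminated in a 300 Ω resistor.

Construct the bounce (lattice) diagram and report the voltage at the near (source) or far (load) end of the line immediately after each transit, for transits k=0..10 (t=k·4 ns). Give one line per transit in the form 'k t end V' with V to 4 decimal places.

Γ_L=0.200000, Γ_S=-0.600000; launch V₁=10·200/250=8.000000
k=0 src: V=8.0000
k=1 load: inc=8.000000, refl=8.000000·0.200000=1.6000; V=0.000000+8.000000+1.600000=9.6000
k=2 src: inc=1.600000, refl=1.600000·-0.600000=-0.9600; V=8.000000+1.600000+-0.960000=8.6400
k=3 load: inc=-0.960000, refl=-0.960000·0.200000=-0.1920; V=9.600000+-0.960000+-0.192000=8.4480
k=4 src: inc=-0.192000, refl=-0.192000·-0.600000=0.1152; V=8.640000+-0.192000+0.115200=8.5632
k=5 load: inc=0.115200, refl=0.115200·0.200000=0.0230; V=8.448000+0.115200+0.023040=8.5862
k=6 src: inc=0.023040, refl=0.023040·-0.600000=-0.0138; V=8.563200+0.023040+-0.013824=8.5724
k=7 load: inc=-0.013824, refl=-0.013824·0.200000=-0.0028; V=8.586240+-0.013824+-0.002765=8.5697
k=8 src: inc=-0.002765, refl=-0.002765·-0.600000=0.0017; V=8.572416+-0.002765+0.001659=8.5713
k=9 load: inc=0.001659, refl=0.001659·0.200000=0.0003; V=8.569651+0.001659+0.000332=8.5716
k=10 src: inc=0.000332, refl=0.000332·-0.600000=-0.0002; V=8.571310+0.000332+-0.000199=8.5714

0 0 source 8.0000
1 4 load 9.6000
2 8 source 8.6400
3 12 load 8.4480
4 16 source 8.5632
5 20 load 8.5862
6 24 source 8.5724
7 28 load 8.5697
8 32 source 8.5713
9 36 load 8.5716
10 40 source 8.5714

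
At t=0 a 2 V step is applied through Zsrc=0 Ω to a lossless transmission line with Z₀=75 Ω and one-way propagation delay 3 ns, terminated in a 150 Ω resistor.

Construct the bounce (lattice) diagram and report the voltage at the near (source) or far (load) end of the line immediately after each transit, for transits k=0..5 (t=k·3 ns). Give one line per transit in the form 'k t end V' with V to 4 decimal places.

0 0 source 2.0000
1 3 load 2.6667
2 6 source 2.0000
3 9 load 1.7778
4 12 source 2.0000
5 15 load 2.0741

Γ_L=0.333333, Γ_S=-1.000000; launch V₁=2·75/75=2.000000
k=0 src: V=2.0000
k=1 load: inc=2.000000, refl=2.000000·0.333333=0.6667; V=0.000000+2.000000+0.666667=2.6667
k=2 src: inc=0.666667, refl=0.666667·-1.000000=-0.6667; V=2.000000+0.666667+-0.666667=2.0000
k=3 load: inc=-0.666667, refl=-0.666667·0.333333=-0.2222; V=2.666667+-0.666667+-0.222222=1.7778
k=4 src: inc=-0.222222, refl=-0.222222·-1.000000=0.2222; V=2.000000+-0.222222+0.222222=2.0000
k=5 load: inc=0.222222, refl=0.222222·0.333333=0.0741; V=1.777778+0.222222+0.074074=2.0741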